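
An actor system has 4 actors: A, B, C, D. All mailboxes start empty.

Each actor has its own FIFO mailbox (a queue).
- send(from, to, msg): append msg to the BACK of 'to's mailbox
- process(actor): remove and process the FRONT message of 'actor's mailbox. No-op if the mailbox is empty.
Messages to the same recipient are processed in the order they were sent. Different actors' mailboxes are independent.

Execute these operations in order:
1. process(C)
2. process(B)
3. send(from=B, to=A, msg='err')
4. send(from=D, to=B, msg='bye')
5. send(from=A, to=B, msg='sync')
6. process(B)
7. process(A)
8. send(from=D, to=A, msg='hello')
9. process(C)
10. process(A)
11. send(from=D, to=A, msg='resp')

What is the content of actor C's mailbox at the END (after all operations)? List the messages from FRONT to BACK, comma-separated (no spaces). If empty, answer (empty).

After 1 (process(C)): A:[] B:[] C:[] D:[]
After 2 (process(B)): A:[] B:[] C:[] D:[]
After 3 (send(from=B, to=A, msg='err')): A:[err] B:[] C:[] D:[]
After 4 (send(from=D, to=B, msg='bye')): A:[err] B:[bye] C:[] D:[]
After 5 (send(from=A, to=B, msg='sync')): A:[err] B:[bye,sync] C:[] D:[]
After 6 (process(B)): A:[err] B:[sync] C:[] D:[]
After 7 (process(A)): A:[] B:[sync] C:[] D:[]
After 8 (send(from=D, to=A, msg='hello')): A:[hello] B:[sync] C:[] D:[]
After 9 (process(C)): A:[hello] B:[sync] C:[] D:[]
After 10 (process(A)): A:[] B:[sync] C:[] D:[]
After 11 (send(from=D, to=A, msg='resp')): A:[resp] B:[sync] C:[] D:[]

Answer: (empty)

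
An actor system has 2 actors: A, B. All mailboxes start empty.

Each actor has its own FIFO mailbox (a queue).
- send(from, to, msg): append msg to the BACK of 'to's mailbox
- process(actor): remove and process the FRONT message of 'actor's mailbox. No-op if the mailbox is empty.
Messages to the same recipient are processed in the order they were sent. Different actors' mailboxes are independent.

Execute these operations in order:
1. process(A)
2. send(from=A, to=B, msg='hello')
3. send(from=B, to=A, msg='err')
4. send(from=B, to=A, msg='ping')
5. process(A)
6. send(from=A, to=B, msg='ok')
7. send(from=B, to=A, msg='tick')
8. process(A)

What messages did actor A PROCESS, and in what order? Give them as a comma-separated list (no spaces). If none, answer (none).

After 1 (process(A)): A:[] B:[]
After 2 (send(from=A, to=B, msg='hello')): A:[] B:[hello]
After 3 (send(from=B, to=A, msg='err')): A:[err] B:[hello]
After 4 (send(from=B, to=A, msg='ping')): A:[err,ping] B:[hello]
After 5 (process(A)): A:[ping] B:[hello]
After 6 (send(from=A, to=B, msg='ok')): A:[ping] B:[hello,ok]
After 7 (send(from=B, to=A, msg='tick')): A:[ping,tick] B:[hello,ok]
After 8 (process(A)): A:[tick] B:[hello,ok]

Answer: err,ping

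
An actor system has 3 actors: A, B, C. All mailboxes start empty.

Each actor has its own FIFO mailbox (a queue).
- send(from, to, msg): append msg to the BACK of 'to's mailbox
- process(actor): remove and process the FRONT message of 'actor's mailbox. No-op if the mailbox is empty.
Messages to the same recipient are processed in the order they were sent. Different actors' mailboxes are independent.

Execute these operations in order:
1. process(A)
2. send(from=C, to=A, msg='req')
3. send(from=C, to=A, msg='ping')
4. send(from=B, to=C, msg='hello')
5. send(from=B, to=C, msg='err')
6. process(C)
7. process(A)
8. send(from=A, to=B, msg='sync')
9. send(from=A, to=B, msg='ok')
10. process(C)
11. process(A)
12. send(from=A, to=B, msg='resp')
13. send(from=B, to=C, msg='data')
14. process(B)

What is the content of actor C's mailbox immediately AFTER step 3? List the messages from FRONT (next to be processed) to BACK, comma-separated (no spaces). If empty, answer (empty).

After 1 (process(A)): A:[] B:[] C:[]
After 2 (send(from=C, to=A, msg='req')): A:[req] B:[] C:[]
After 3 (send(from=C, to=A, msg='ping')): A:[req,ping] B:[] C:[]

(empty)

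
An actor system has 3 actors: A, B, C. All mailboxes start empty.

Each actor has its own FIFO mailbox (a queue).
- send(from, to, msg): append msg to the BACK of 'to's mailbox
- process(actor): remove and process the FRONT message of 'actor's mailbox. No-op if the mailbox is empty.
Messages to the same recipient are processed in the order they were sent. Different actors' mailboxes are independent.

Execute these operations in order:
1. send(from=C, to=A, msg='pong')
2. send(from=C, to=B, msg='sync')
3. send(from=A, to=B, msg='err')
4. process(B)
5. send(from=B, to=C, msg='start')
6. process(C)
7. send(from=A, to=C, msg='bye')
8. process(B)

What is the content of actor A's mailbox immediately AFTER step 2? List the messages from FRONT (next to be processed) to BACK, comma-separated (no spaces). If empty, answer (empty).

After 1 (send(from=C, to=A, msg='pong')): A:[pong] B:[] C:[]
After 2 (send(from=C, to=B, msg='sync')): A:[pong] B:[sync] C:[]

pong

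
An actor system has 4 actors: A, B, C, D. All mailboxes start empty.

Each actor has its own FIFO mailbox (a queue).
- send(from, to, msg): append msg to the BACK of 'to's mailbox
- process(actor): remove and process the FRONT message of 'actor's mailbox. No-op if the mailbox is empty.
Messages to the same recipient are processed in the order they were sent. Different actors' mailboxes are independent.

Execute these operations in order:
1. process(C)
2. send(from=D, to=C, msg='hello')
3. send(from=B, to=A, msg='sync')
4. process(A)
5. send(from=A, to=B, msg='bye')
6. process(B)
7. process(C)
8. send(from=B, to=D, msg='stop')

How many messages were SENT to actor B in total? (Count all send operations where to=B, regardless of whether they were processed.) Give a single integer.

Answer: 1

Derivation:
After 1 (process(C)): A:[] B:[] C:[] D:[]
After 2 (send(from=D, to=C, msg='hello')): A:[] B:[] C:[hello] D:[]
After 3 (send(from=B, to=A, msg='sync')): A:[sync] B:[] C:[hello] D:[]
After 4 (process(A)): A:[] B:[] C:[hello] D:[]
After 5 (send(from=A, to=B, msg='bye')): A:[] B:[bye] C:[hello] D:[]
After 6 (process(B)): A:[] B:[] C:[hello] D:[]
After 7 (process(C)): A:[] B:[] C:[] D:[]
After 8 (send(from=B, to=D, msg='stop')): A:[] B:[] C:[] D:[stop]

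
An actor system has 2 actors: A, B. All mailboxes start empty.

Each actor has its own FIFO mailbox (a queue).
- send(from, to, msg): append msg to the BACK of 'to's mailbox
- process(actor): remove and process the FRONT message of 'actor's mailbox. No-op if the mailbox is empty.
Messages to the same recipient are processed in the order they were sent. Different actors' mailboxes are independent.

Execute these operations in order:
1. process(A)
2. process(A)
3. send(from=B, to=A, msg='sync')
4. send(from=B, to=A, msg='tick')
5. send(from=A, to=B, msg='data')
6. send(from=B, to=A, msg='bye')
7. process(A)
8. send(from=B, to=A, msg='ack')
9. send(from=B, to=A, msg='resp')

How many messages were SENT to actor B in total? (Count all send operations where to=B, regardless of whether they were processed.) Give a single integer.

After 1 (process(A)): A:[] B:[]
After 2 (process(A)): A:[] B:[]
After 3 (send(from=B, to=A, msg='sync')): A:[sync] B:[]
After 4 (send(from=B, to=A, msg='tick')): A:[sync,tick] B:[]
After 5 (send(from=A, to=B, msg='data')): A:[sync,tick] B:[data]
After 6 (send(from=B, to=A, msg='bye')): A:[sync,tick,bye] B:[data]
After 7 (process(A)): A:[tick,bye] B:[data]
After 8 (send(from=B, to=A, msg='ack')): A:[tick,bye,ack] B:[data]
After 9 (send(from=B, to=A, msg='resp')): A:[tick,bye,ack,resp] B:[data]

Answer: 1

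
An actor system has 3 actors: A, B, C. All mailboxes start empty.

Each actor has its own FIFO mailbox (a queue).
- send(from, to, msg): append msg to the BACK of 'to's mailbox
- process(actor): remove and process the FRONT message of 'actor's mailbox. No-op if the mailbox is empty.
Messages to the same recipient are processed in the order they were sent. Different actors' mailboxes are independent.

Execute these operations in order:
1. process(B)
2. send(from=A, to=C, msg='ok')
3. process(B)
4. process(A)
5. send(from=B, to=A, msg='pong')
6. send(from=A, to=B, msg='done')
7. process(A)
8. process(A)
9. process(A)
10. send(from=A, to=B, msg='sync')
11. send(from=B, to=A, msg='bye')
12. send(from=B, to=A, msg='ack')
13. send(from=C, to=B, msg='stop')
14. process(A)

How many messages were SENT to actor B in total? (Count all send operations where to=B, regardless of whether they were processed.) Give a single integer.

After 1 (process(B)): A:[] B:[] C:[]
After 2 (send(from=A, to=C, msg='ok')): A:[] B:[] C:[ok]
After 3 (process(B)): A:[] B:[] C:[ok]
After 4 (process(A)): A:[] B:[] C:[ok]
After 5 (send(from=B, to=A, msg='pong')): A:[pong] B:[] C:[ok]
After 6 (send(from=A, to=B, msg='done')): A:[pong] B:[done] C:[ok]
After 7 (process(A)): A:[] B:[done] C:[ok]
After 8 (process(A)): A:[] B:[done] C:[ok]
After 9 (process(A)): A:[] B:[done] C:[ok]
After 10 (send(from=A, to=B, msg='sync')): A:[] B:[done,sync] C:[ok]
After 11 (send(from=B, to=A, msg='bye')): A:[bye] B:[done,sync] C:[ok]
After 12 (send(from=B, to=A, msg='ack')): A:[bye,ack] B:[done,sync] C:[ok]
After 13 (send(from=C, to=B, msg='stop')): A:[bye,ack] B:[done,sync,stop] C:[ok]
After 14 (process(A)): A:[ack] B:[done,sync,stop] C:[ok]

Answer: 3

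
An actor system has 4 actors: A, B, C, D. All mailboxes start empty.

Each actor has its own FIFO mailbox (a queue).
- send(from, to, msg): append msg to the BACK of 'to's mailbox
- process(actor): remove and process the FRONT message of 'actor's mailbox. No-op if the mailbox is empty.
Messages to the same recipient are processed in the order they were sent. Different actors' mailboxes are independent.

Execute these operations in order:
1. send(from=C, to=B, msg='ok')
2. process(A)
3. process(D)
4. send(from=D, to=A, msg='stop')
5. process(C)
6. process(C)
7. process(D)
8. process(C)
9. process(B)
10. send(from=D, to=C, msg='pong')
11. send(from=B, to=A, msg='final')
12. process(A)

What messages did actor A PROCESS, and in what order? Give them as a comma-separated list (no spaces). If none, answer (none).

Answer: stop

Derivation:
After 1 (send(from=C, to=B, msg='ok')): A:[] B:[ok] C:[] D:[]
After 2 (process(A)): A:[] B:[ok] C:[] D:[]
After 3 (process(D)): A:[] B:[ok] C:[] D:[]
After 4 (send(from=D, to=A, msg='stop')): A:[stop] B:[ok] C:[] D:[]
After 5 (process(C)): A:[stop] B:[ok] C:[] D:[]
After 6 (process(C)): A:[stop] B:[ok] C:[] D:[]
After 7 (process(D)): A:[stop] B:[ok] C:[] D:[]
After 8 (process(C)): A:[stop] B:[ok] C:[] D:[]
After 9 (process(B)): A:[stop] B:[] C:[] D:[]
After 10 (send(from=D, to=C, msg='pong')): A:[stop] B:[] C:[pong] D:[]
After 11 (send(from=B, to=A, msg='final')): A:[stop,final] B:[] C:[pong] D:[]
After 12 (process(A)): A:[final] B:[] C:[pong] D:[]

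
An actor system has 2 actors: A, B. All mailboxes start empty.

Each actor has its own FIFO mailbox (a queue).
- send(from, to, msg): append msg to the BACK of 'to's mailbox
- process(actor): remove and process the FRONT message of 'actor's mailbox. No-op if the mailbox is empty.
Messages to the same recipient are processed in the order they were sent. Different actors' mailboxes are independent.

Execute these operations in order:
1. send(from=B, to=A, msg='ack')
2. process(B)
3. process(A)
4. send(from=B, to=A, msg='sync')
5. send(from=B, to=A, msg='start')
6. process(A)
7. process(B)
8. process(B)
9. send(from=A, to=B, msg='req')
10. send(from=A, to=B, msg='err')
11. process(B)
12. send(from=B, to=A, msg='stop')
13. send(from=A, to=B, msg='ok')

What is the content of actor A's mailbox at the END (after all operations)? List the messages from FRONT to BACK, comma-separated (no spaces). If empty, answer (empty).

After 1 (send(from=B, to=A, msg='ack')): A:[ack] B:[]
After 2 (process(B)): A:[ack] B:[]
After 3 (process(A)): A:[] B:[]
After 4 (send(from=B, to=A, msg='sync')): A:[sync] B:[]
After 5 (send(from=B, to=A, msg='start')): A:[sync,start] B:[]
After 6 (process(A)): A:[start] B:[]
After 7 (process(B)): A:[start] B:[]
After 8 (process(B)): A:[start] B:[]
After 9 (send(from=A, to=B, msg='req')): A:[start] B:[req]
After 10 (send(from=A, to=B, msg='err')): A:[start] B:[req,err]
After 11 (process(B)): A:[start] B:[err]
After 12 (send(from=B, to=A, msg='stop')): A:[start,stop] B:[err]
After 13 (send(from=A, to=B, msg='ok')): A:[start,stop] B:[err,ok]

Answer: start,stop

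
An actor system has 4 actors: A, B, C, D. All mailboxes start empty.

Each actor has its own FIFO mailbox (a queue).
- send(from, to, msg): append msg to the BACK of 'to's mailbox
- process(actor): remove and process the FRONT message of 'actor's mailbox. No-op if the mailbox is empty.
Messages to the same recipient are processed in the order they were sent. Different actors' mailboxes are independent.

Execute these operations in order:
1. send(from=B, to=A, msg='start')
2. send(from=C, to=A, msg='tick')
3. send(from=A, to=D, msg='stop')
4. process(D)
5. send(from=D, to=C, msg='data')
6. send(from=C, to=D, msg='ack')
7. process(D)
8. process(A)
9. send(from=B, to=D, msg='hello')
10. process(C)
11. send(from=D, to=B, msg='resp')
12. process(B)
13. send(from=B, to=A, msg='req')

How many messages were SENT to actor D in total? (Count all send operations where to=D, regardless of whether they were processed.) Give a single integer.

After 1 (send(from=B, to=A, msg='start')): A:[start] B:[] C:[] D:[]
After 2 (send(from=C, to=A, msg='tick')): A:[start,tick] B:[] C:[] D:[]
After 3 (send(from=A, to=D, msg='stop')): A:[start,tick] B:[] C:[] D:[stop]
After 4 (process(D)): A:[start,tick] B:[] C:[] D:[]
After 5 (send(from=D, to=C, msg='data')): A:[start,tick] B:[] C:[data] D:[]
After 6 (send(from=C, to=D, msg='ack')): A:[start,tick] B:[] C:[data] D:[ack]
After 7 (process(D)): A:[start,tick] B:[] C:[data] D:[]
After 8 (process(A)): A:[tick] B:[] C:[data] D:[]
After 9 (send(from=B, to=D, msg='hello')): A:[tick] B:[] C:[data] D:[hello]
After 10 (process(C)): A:[tick] B:[] C:[] D:[hello]
After 11 (send(from=D, to=B, msg='resp')): A:[tick] B:[resp] C:[] D:[hello]
After 12 (process(B)): A:[tick] B:[] C:[] D:[hello]
After 13 (send(from=B, to=A, msg='req')): A:[tick,req] B:[] C:[] D:[hello]

Answer: 3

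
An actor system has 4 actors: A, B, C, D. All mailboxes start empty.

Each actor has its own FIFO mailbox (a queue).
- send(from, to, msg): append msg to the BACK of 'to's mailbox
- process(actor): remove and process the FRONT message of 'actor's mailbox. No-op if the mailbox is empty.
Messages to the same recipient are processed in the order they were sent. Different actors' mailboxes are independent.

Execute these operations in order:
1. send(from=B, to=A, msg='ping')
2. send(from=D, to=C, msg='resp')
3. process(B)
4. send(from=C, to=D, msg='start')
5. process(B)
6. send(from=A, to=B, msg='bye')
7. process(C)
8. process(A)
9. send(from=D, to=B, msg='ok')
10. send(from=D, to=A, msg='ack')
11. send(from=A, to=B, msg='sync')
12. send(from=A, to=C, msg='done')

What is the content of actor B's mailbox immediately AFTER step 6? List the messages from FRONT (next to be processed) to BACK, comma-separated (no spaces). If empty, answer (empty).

After 1 (send(from=B, to=A, msg='ping')): A:[ping] B:[] C:[] D:[]
After 2 (send(from=D, to=C, msg='resp')): A:[ping] B:[] C:[resp] D:[]
After 3 (process(B)): A:[ping] B:[] C:[resp] D:[]
After 4 (send(from=C, to=D, msg='start')): A:[ping] B:[] C:[resp] D:[start]
After 5 (process(B)): A:[ping] B:[] C:[resp] D:[start]
After 6 (send(from=A, to=B, msg='bye')): A:[ping] B:[bye] C:[resp] D:[start]

bye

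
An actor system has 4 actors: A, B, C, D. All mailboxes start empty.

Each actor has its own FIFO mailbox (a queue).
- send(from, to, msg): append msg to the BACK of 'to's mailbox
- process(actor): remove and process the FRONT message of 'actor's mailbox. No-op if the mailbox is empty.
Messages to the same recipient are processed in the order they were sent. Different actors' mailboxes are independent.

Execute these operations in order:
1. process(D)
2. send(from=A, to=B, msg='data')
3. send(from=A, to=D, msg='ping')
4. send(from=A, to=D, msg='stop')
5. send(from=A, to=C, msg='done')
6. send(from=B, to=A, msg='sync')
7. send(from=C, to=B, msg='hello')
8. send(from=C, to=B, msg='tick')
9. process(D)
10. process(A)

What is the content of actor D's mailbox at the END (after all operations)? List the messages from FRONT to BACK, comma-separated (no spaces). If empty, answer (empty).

Answer: stop

Derivation:
After 1 (process(D)): A:[] B:[] C:[] D:[]
After 2 (send(from=A, to=B, msg='data')): A:[] B:[data] C:[] D:[]
After 3 (send(from=A, to=D, msg='ping')): A:[] B:[data] C:[] D:[ping]
After 4 (send(from=A, to=D, msg='stop')): A:[] B:[data] C:[] D:[ping,stop]
After 5 (send(from=A, to=C, msg='done')): A:[] B:[data] C:[done] D:[ping,stop]
After 6 (send(from=B, to=A, msg='sync')): A:[sync] B:[data] C:[done] D:[ping,stop]
After 7 (send(from=C, to=B, msg='hello')): A:[sync] B:[data,hello] C:[done] D:[ping,stop]
After 8 (send(from=C, to=B, msg='tick')): A:[sync] B:[data,hello,tick] C:[done] D:[ping,stop]
After 9 (process(D)): A:[sync] B:[data,hello,tick] C:[done] D:[stop]
After 10 (process(A)): A:[] B:[data,hello,tick] C:[done] D:[stop]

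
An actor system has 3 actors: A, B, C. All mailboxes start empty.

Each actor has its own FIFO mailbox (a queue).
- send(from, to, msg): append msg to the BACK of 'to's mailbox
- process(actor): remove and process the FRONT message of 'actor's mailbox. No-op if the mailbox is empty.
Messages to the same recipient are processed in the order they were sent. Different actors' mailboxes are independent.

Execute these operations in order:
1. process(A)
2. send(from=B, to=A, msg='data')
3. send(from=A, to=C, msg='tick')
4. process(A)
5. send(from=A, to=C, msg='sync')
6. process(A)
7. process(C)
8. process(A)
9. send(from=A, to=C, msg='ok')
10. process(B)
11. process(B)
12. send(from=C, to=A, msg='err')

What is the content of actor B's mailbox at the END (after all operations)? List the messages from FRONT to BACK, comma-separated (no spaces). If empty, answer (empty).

Answer: (empty)

Derivation:
After 1 (process(A)): A:[] B:[] C:[]
After 2 (send(from=B, to=A, msg='data')): A:[data] B:[] C:[]
After 3 (send(from=A, to=C, msg='tick')): A:[data] B:[] C:[tick]
After 4 (process(A)): A:[] B:[] C:[tick]
After 5 (send(from=A, to=C, msg='sync')): A:[] B:[] C:[tick,sync]
After 6 (process(A)): A:[] B:[] C:[tick,sync]
After 7 (process(C)): A:[] B:[] C:[sync]
After 8 (process(A)): A:[] B:[] C:[sync]
After 9 (send(from=A, to=C, msg='ok')): A:[] B:[] C:[sync,ok]
After 10 (process(B)): A:[] B:[] C:[sync,ok]
After 11 (process(B)): A:[] B:[] C:[sync,ok]
After 12 (send(from=C, to=A, msg='err')): A:[err] B:[] C:[sync,ok]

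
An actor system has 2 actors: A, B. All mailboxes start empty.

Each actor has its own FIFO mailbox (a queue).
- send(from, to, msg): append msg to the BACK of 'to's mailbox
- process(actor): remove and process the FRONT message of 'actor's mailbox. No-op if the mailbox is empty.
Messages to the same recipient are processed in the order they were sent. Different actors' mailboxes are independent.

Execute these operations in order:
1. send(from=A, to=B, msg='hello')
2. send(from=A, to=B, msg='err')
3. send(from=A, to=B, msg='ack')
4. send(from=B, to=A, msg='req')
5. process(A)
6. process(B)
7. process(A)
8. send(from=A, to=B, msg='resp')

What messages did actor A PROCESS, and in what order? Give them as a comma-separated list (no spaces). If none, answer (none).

After 1 (send(from=A, to=B, msg='hello')): A:[] B:[hello]
After 2 (send(from=A, to=B, msg='err')): A:[] B:[hello,err]
After 3 (send(from=A, to=B, msg='ack')): A:[] B:[hello,err,ack]
After 4 (send(from=B, to=A, msg='req')): A:[req] B:[hello,err,ack]
After 5 (process(A)): A:[] B:[hello,err,ack]
After 6 (process(B)): A:[] B:[err,ack]
After 7 (process(A)): A:[] B:[err,ack]
After 8 (send(from=A, to=B, msg='resp')): A:[] B:[err,ack,resp]

Answer: req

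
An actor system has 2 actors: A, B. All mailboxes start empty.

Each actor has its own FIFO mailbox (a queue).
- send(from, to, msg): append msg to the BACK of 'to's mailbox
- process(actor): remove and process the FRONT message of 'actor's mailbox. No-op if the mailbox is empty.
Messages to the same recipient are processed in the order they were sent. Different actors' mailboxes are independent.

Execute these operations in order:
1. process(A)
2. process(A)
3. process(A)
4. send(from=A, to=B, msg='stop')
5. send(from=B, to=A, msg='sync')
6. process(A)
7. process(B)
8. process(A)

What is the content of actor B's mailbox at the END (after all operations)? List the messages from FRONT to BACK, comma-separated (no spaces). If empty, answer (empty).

Answer: (empty)

Derivation:
After 1 (process(A)): A:[] B:[]
After 2 (process(A)): A:[] B:[]
After 3 (process(A)): A:[] B:[]
After 4 (send(from=A, to=B, msg='stop')): A:[] B:[stop]
After 5 (send(from=B, to=A, msg='sync')): A:[sync] B:[stop]
After 6 (process(A)): A:[] B:[stop]
After 7 (process(B)): A:[] B:[]
After 8 (process(A)): A:[] B:[]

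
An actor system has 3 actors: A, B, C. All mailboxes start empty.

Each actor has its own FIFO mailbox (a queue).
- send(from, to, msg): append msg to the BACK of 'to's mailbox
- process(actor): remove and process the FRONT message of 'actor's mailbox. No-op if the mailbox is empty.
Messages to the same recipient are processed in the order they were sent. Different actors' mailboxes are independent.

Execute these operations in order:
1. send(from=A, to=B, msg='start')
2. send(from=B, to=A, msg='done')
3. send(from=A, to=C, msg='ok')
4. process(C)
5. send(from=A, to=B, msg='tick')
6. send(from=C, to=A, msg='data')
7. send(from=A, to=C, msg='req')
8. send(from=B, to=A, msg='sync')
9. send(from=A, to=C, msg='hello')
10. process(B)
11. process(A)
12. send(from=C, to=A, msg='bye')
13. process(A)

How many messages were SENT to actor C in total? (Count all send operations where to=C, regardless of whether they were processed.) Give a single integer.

After 1 (send(from=A, to=B, msg='start')): A:[] B:[start] C:[]
After 2 (send(from=B, to=A, msg='done')): A:[done] B:[start] C:[]
After 3 (send(from=A, to=C, msg='ok')): A:[done] B:[start] C:[ok]
After 4 (process(C)): A:[done] B:[start] C:[]
After 5 (send(from=A, to=B, msg='tick')): A:[done] B:[start,tick] C:[]
After 6 (send(from=C, to=A, msg='data')): A:[done,data] B:[start,tick] C:[]
After 7 (send(from=A, to=C, msg='req')): A:[done,data] B:[start,tick] C:[req]
After 8 (send(from=B, to=A, msg='sync')): A:[done,data,sync] B:[start,tick] C:[req]
After 9 (send(from=A, to=C, msg='hello')): A:[done,data,sync] B:[start,tick] C:[req,hello]
After 10 (process(B)): A:[done,data,sync] B:[tick] C:[req,hello]
After 11 (process(A)): A:[data,sync] B:[tick] C:[req,hello]
After 12 (send(from=C, to=A, msg='bye')): A:[data,sync,bye] B:[tick] C:[req,hello]
After 13 (process(A)): A:[sync,bye] B:[tick] C:[req,hello]

Answer: 3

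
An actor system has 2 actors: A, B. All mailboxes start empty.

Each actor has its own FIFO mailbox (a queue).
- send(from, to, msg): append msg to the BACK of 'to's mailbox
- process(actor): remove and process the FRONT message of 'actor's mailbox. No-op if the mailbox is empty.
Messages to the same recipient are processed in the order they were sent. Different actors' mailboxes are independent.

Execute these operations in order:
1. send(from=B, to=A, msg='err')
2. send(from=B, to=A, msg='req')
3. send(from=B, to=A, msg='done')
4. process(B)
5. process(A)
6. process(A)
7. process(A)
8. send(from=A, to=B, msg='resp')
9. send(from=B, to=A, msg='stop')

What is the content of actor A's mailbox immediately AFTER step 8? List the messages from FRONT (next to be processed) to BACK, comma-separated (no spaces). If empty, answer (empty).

After 1 (send(from=B, to=A, msg='err')): A:[err] B:[]
After 2 (send(from=B, to=A, msg='req')): A:[err,req] B:[]
After 3 (send(from=B, to=A, msg='done')): A:[err,req,done] B:[]
After 4 (process(B)): A:[err,req,done] B:[]
After 5 (process(A)): A:[req,done] B:[]
After 6 (process(A)): A:[done] B:[]
After 7 (process(A)): A:[] B:[]
After 8 (send(from=A, to=B, msg='resp')): A:[] B:[resp]

(empty)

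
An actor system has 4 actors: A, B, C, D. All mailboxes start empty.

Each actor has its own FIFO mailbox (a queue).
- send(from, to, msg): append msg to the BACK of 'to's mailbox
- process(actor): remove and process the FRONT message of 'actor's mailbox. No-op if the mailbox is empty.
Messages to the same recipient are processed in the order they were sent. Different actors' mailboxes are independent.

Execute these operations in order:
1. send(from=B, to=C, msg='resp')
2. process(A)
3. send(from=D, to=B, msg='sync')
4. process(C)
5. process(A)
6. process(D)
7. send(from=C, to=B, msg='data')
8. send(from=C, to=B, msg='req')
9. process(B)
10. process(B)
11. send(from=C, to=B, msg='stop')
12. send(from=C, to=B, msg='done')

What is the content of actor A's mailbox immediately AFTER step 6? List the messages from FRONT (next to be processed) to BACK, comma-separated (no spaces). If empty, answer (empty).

After 1 (send(from=B, to=C, msg='resp')): A:[] B:[] C:[resp] D:[]
After 2 (process(A)): A:[] B:[] C:[resp] D:[]
After 3 (send(from=D, to=B, msg='sync')): A:[] B:[sync] C:[resp] D:[]
After 4 (process(C)): A:[] B:[sync] C:[] D:[]
After 5 (process(A)): A:[] B:[sync] C:[] D:[]
After 6 (process(D)): A:[] B:[sync] C:[] D:[]

(empty)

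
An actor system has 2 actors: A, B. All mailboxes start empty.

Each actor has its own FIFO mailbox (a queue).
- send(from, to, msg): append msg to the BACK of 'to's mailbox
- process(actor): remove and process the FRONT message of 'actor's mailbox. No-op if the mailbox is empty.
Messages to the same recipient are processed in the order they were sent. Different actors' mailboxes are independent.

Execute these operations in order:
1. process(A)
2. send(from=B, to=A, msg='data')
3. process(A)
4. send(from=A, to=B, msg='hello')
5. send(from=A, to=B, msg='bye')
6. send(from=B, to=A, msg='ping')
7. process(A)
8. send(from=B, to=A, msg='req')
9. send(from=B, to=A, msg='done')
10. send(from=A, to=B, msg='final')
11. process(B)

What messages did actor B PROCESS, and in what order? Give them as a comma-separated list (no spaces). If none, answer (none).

After 1 (process(A)): A:[] B:[]
After 2 (send(from=B, to=A, msg='data')): A:[data] B:[]
After 3 (process(A)): A:[] B:[]
After 4 (send(from=A, to=B, msg='hello')): A:[] B:[hello]
After 5 (send(from=A, to=B, msg='bye')): A:[] B:[hello,bye]
After 6 (send(from=B, to=A, msg='ping')): A:[ping] B:[hello,bye]
After 7 (process(A)): A:[] B:[hello,bye]
After 8 (send(from=B, to=A, msg='req')): A:[req] B:[hello,bye]
After 9 (send(from=B, to=A, msg='done')): A:[req,done] B:[hello,bye]
After 10 (send(from=A, to=B, msg='final')): A:[req,done] B:[hello,bye,final]
After 11 (process(B)): A:[req,done] B:[bye,final]

Answer: hello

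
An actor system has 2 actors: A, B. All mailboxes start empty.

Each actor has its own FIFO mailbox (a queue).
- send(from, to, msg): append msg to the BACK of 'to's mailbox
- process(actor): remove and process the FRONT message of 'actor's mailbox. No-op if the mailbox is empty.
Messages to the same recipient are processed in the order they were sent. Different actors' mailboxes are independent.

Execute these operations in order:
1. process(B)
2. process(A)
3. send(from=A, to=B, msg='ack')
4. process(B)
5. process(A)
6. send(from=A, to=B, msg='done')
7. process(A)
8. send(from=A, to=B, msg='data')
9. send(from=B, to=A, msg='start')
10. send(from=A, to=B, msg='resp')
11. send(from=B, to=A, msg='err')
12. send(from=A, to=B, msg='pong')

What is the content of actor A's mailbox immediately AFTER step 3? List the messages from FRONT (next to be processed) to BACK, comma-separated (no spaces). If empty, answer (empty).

After 1 (process(B)): A:[] B:[]
After 2 (process(A)): A:[] B:[]
After 3 (send(from=A, to=B, msg='ack')): A:[] B:[ack]

(empty)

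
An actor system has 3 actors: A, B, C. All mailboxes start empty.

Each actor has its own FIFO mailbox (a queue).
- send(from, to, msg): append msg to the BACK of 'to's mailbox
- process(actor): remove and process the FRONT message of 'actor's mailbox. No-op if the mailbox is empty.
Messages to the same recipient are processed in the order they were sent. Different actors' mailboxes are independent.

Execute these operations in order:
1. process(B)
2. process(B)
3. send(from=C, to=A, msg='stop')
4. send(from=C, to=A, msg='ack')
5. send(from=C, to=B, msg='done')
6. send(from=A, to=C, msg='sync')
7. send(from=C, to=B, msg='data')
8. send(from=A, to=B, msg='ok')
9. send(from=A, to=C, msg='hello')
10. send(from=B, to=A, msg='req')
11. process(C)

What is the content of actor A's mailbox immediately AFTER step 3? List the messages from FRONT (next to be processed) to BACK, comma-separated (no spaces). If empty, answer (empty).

After 1 (process(B)): A:[] B:[] C:[]
After 2 (process(B)): A:[] B:[] C:[]
After 3 (send(from=C, to=A, msg='stop')): A:[stop] B:[] C:[]

stop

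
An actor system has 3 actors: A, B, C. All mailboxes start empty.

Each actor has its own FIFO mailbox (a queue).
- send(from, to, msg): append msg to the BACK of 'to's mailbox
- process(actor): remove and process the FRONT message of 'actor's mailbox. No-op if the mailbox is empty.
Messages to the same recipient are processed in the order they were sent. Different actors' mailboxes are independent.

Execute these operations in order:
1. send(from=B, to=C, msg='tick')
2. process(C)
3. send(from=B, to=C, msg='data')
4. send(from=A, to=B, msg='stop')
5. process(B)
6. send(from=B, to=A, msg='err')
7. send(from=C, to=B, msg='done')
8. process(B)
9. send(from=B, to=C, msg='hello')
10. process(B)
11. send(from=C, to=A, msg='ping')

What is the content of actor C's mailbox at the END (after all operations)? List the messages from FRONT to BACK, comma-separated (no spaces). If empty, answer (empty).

Answer: data,hello

Derivation:
After 1 (send(from=B, to=C, msg='tick')): A:[] B:[] C:[tick]
After 2 (process(C)): A:[] B:[] C:[]
After 3 (send(from=B, to=C, msg='data')): A:[] B:[] C:[data]
After 4 (send(from=A, to=B, msg='stop')): A:[] B:[stop] C:[data]
After 5 (process(B)): A:[] B:[] C:[data]
After 6 (send(from=B, to=A, msg='err')): A:[err] B:[] C:[data]
After 7 (send(from=C, to=B, msg='done')): A:[err] B:[done] C:[data]
After 8 (process(B)): A:[err] B:[] C:[data]
After 9 (send(from=B, to=C, msg='hello')): A:[err] B:[] C:[data,hello]
After 10 (process(B)): A:[err] B:[] C:[data,hello]
After 11 (send(from=C, to=A, msg='ping')): A:[err,ping] B:[] C:[data,hello]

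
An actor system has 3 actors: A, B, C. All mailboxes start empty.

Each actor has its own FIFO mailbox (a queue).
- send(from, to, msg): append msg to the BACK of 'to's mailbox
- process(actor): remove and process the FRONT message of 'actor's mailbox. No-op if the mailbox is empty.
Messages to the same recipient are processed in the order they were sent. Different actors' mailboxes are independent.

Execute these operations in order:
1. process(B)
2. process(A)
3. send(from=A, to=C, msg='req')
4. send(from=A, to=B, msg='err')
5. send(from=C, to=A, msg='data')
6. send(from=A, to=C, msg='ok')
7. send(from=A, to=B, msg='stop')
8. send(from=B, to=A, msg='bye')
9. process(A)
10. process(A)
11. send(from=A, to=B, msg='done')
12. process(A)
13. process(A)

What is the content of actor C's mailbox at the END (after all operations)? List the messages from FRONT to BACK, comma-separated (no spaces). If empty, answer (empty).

After 1 (process(B)): A:[] B:[] C:[]
After 2 (process(A)): A:[] B:[] C:[]
After 3 (send(from=A, to=C, msg='req')): A:[] B:[] C:[req]
After 4 (send(from=A, to=B, msg='err')): A:[] B:[err] C:[req]
After 5 (send(from=C, to=A, msg='data')): A:[data] B:[err] C:[req]
After 6 (send(from=A, to=C, msg='ok')): A:[data] B:[err] C:[req,ok]
After 7 (send(from=A, to=B, msg='stop')): A:[data] B:[err,stop] C:[req,ok]
After 8 (send(from=B, to=A, msg='bye')): A:[data,bye] B:[err,stop] C:[req,ok]
After 9 (process(A)): A:[bye] B:[err,stop] C:[req,ok]
After 10 (process(A)): A:[] B:[err,stop] C:[req,ok]
After 11 (send(from=A, to=B, msg='done')): A:[] B:[err,stop,done] C:[req,ok]
After 12 (process(A)): A:[] B:[err,stop,done] C:[req,ok]
After 13 (process(A)): A:[] B:[err,stop,done] C:[req,ok]

Answer: req,ok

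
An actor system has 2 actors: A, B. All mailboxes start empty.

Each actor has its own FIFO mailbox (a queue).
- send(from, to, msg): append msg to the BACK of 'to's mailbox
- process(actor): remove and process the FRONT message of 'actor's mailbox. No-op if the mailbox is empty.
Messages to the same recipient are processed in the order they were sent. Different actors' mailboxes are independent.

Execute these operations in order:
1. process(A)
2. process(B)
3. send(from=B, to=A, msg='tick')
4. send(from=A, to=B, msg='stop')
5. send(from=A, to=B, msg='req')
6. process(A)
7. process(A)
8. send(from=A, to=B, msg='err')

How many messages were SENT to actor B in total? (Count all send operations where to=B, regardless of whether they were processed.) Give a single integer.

Answer: 3

Derivation:
After 1 (process(A)): A:[] B:[]
After 2 (process(B)): A:[] B:[]
After 3 (send(from=B, to=A, msg='tick')): A:[tick] B:[]
After 4 (send(from=A, to=B, msg='stop')): A:[tick] B:[stop]
After 5 (send(from=A, to=B, msg='req')): A:[tick] B:[stop,req]
After 6 (process(A)): A:[] B:[stop,req]
After 7 (process(A)): A:[] B:[stop,req]
After 8 (send(from=A, to=B, msg='err')): A:[] B:[stop,req,err]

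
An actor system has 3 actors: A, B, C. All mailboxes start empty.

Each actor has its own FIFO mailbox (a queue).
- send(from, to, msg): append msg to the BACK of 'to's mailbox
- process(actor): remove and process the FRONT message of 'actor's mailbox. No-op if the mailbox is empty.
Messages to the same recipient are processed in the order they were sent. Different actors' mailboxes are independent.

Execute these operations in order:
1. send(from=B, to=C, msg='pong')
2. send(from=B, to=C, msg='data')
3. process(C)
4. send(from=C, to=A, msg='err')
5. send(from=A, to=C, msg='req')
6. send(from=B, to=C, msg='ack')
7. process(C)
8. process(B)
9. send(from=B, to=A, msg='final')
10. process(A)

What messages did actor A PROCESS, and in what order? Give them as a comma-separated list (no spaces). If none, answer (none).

Answer: err

Derivation:
After 1 (send(from=B, to=C, msg='pong')): A:[] B:[] C:[pong]
After 2 (send(from=B, to=C, msg='data')): A:[] B:[] C:[pong,data]
After 3 (process(C)): A:[] B:[] C:[data]
After 4 (send(from=C, to=A, msg='err')): A:[err] B:[] C:[data]
After 5 (send(from=A, to=C, msg='req')): A:[err] B:[] C:[data,req]
After 6 (send(from=B, to=C, msg='ack')): A:[err] B:[] C:[data,req,ack]
After 7 (process(C)): A:[err] B:[] C:[req,ack]
After 8 (process(B)): A:[err] B:[] C:[req,ack]
After 9 (send(from=B, to=A, msg='final')): A:[err,final] B:[] C:[req,ack]
After 10 (process(A)): A:[final] B:[] C:[req,ack]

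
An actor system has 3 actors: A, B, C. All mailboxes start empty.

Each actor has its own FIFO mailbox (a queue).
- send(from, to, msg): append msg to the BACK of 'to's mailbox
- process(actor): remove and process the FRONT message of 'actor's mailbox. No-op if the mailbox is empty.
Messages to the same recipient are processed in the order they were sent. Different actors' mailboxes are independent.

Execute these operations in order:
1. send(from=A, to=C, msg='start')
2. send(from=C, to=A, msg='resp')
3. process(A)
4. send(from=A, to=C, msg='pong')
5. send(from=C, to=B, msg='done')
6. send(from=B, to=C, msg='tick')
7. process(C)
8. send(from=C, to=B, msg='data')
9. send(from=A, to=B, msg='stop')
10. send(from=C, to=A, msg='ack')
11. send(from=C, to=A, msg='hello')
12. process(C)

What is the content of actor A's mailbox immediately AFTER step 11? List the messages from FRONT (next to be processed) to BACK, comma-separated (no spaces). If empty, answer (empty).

After 1 (send(from=A, to=C, msg='start')): A:[] B:[] C:[start]
After 2 (send(from=C, to=A, msg='resp')): A:[resp] B:[] C:[start]
After 3 (process(A)): A:[] B:[] C:[start]
After 4 (send(from=A, to=C, msg='pong')): A:[] B:[] C:[start,pong]
After 5 (send(from=C, to=B, msg='done')): A:[] B:[done] C:[start,pong]
After 6 (send(from=B, to=C, msg='tick')): A:[] B:[done] C:[start,pong,tick]
After 7 (process(C)): A:[] B:[done] C:[pong,tick]
After 8 (send(from=C, to=B, msg='data')): A:[] B:[done,data] C:[pong,tick]
After 9 (send(from=A, to=B, msg='stop')): A:[] B:[done,data,stop] C:[pong,tick]
After 10 (send(from=C, to=A, msg='ack')): A:[ack] B:[done,data,stop] C:[pong,tick]
After 11 (send(from=C, to=A, msg='hello')): A:[ack,hello] B:[done,data,stop] C:[pong,tick]

ack,hello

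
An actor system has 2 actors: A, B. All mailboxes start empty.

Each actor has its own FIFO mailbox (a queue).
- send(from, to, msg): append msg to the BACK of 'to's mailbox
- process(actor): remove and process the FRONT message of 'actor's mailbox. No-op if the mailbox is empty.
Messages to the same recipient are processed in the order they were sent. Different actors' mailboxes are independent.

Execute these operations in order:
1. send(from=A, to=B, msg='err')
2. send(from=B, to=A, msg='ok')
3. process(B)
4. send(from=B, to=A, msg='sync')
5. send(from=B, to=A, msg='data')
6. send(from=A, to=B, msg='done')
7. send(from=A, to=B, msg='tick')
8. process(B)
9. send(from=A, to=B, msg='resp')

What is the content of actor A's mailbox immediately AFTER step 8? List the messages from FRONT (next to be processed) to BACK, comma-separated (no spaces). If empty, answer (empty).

After 1 (send(from=A, to=B, msg='err')): A:[] B:[err]
After 2 (send(from=B, to=A, msg='ok')): A:[ok] B:[err]
After 3 (process(B)): A:[ok] B:[]
After 4 (send(from=B, to=A, msg='sync')): A:[ok,sync] B:[]
After 5 (send(from=B, to=A, msg='data')): A:[ok,sync,data] B:[]
After 6 (send(from=A, to=B, msg='done')): A:[ok,sync,data] B:[done]
After 7 (send(from=A, to=B, msg='tick')): A:[ok,sync,data] B:[done,tick]
After 8 (process(B)): A:[ok,sync,data] B:[tick]

ok,sync,data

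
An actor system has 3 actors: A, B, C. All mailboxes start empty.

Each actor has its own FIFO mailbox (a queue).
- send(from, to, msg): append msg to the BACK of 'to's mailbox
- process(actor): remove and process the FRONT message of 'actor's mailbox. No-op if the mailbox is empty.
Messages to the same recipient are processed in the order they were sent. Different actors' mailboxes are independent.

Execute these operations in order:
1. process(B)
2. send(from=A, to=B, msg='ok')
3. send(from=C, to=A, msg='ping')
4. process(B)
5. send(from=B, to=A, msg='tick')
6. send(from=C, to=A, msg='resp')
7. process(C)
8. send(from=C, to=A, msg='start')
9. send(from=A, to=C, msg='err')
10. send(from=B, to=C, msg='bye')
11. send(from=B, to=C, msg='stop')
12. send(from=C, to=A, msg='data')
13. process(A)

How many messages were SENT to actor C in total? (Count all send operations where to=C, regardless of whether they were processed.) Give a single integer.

After 1 (process(B)): A:[] B:[] C:[]
After 2 (send(from=A, to=B, msg='ok')): A:[] B:[ok] C:[]
After 3 (send(from=C, to=A, msg='ping')): A:[ping] B:[ok] C:[]
After 4 (process(B)): A:[ping] B:[] C:[]
After 5 (send(from=B, to=A, msg='tick')): A:[ping,tick] B:[] C:[]
After 6 (send(from=C, to=A, msg='resp')): A:[ping,tick,resp] B:[] C:[]
After 7 (process(C)): A:[ping,tick,resp] B:[] C:[]
After 8 (send(from=C, to=A, msg='start')): A:[ping,tick,resp,start] B:[] C:[]
After 9 (send(from=A, to=C, msg='err')): A:[ping,tick,resp,start] B:[] C:[err]
After 10 (send(from=B, to=C, msg='bye')): A:[ping,tick,resp,start] B:[] C:[err,bye]
After 11 (send(from=B, to=C, msg='stop')): A:[ping,tick,resp,start] B:[] C:[err,bye,stop]
After 12 (send(from=C, to=A, msg='data')): A:[ping,tick,resp,start,data] B:[] C:[err,bye,stop]
After 13 (process(A)): A:[tick,resp,start,data] B:[] C:[err,bye,stop]

Answer: 3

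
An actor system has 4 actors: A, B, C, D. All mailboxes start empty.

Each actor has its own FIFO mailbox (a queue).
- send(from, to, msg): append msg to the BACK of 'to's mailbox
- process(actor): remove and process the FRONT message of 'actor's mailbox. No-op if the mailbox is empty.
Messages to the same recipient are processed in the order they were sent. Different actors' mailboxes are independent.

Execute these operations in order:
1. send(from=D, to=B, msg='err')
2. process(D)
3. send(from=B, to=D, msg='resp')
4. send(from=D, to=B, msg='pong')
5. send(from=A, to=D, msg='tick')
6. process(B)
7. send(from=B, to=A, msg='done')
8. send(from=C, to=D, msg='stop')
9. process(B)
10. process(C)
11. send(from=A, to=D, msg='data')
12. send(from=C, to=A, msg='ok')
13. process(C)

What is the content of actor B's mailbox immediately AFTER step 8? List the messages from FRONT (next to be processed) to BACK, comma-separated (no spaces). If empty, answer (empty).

After 1 (send(from=D, to=B, msg='err')): A:[] B:[err] C:[] D:[]
After 2 (process(D)): A:[] B:[err] C:[] D:[]
After 3 (send(from=B, to=D, msg='resp')): A:[] B:[err] C:[] D:[resp]
After 4 (send(from=D, to=B, msg='pong')): A:[] B:[err,pong] C:[] D:[resp]
After 5 (send(from=A, to=D, msg='tick')): A:[] B:[err,pong] C:[] D:[resp,tick]
After 6 (process(B)): A:[] B:[pong] C:[] D:[resp,tick]
After 7 (send(from=B, to=A, msg='done')): A:[done] B:[pong] C:[] D:[resp,tick]
After 8 (send(from=C, to=D, msg='stop')): A:[done] B:[pong] C:[] D:[resp,tick,stop]

pong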